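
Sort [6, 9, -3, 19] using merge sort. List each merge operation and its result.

Divide and conquer:
  Merge [6] + [9] -> [6, 9]
  Merge [-3] + [19] -> [-3, 19]
  Merge [6, 9] + [-3, 19] -> [-3, 6, 9, 19]


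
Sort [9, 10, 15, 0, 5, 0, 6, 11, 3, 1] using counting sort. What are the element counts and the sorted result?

Count array: [2, 1, 0, 1, 0, 1, 1, 0, 0, 1, 1, 1, 0, 0, 0, 1]
(count[i] = number of elements equal to i)
Cumulative count: [2, 3, 3, 4, 4, 5, 6, 6, 6, 7, 8, 9, 9, 9, 9, 10]
Sorted: [0, 0, 1, 3, 5, 6, 9, 10, 11, 15]


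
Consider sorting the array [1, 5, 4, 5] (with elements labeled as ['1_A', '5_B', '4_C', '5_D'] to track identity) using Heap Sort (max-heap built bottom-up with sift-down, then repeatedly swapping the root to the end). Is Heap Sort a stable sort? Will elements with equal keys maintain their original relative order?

Trace Heap Sort on the labeled array (the key is the number; the letter only tracks identity):
  Build max-heap: [5_B, 5_D, 4_C, 1_A]
  Swap root 5_B to index 3, re-heapify first 3 -> [5_D, 1_A, 4_C, 5_B]
  Swap root 5_D to index 2, re-heapify first 2 -> [4_C, 1_A, 5_D, 5_B]
  Swap root 4_C to index 1, re-heapify first 1 -> [1_A, 4_C, 5_D, 5_B]
Final order: [1_A, 4_C, 5_D, 5_B]
Equal keys:
  value 5: originally 5_B, 5_D; after sorting 5_D, 5_B -> order changed
Equal keys were reordered, so Heap Sort is not stable: heap construction and root-to-end swaps move elements without regard to the original order of equal keys. (One such input is enough; an unstable sort may happen to preserve order on other inputs, but it gives no guarantee.)
Answer: Not stable


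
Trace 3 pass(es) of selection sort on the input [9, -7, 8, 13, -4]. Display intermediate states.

Pass 1: Select minimum -7 at index 1, swap -> [-7, 9, 8, 13, -4]
Pass 2: Select minimum -4 at index 4, swap -> [-7, -4, 8, 13, 9]
Pass 3: Select minimum 8 at index 2, swap -> [-7, -4, 8, 13, 9]


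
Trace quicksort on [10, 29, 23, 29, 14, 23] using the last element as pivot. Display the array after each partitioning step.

Partition 1: pivot=23 at index 3 -> [10, 23, 14, 23, 29, 29]
Partition 2: pivot=14 at index 1 -> [10, 14, 23, 23, 29, 29]
Partition 3: pivot=29 at index 5 -> [10, 14, 23, 23, 29, 29]


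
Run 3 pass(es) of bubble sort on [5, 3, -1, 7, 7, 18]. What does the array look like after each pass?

After pass 1: [3, -1, 5, 7, 7, 18] (2 swaps)
After pass 2: [-1, 3, 5, 7, 7, 18] (1 swaps)
After pass 3: [-1, 3, 5, 7, 7, 18] (0 swaps)
Total swaps: 3


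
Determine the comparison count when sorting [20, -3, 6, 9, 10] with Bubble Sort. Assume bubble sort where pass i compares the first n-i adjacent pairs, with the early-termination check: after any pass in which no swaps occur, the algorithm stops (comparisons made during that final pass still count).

Pass 1: compare adjacent pairs (0,1)..(3,4) = 4 comparison(s), 4 swap(s) -> [-3, 6, 9, 10, 20]
Pass 2: compare adjacent pairs (0,1)..(2,3) = 3 comparison(s), 0 swap(s) -> [-3, 6, 9, 10, 20]
No swaps in this pass, so bubble sort stops here.
Total comparisons: 4 + 3 = 7


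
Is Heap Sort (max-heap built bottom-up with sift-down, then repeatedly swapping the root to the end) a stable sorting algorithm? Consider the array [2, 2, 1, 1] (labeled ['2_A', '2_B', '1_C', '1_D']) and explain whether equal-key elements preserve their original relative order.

Trace Heap Sort on the labeled array (the key is the number; the letter only tracks identity):
  Build max-heap: [2_A, 2_B, 1_C, 1_D]
  Swap root 2_A to index 3, re-heapify first 3 -> [2_B, 1_D, 1_C, 2_A]
  Swap root 2_B to index 2, re-heapify first 2 -> [1_C, 1_D, 2_B, 2_A]
  Swap root 1_C to index 1, re-heapify first 1 -> [1_D, 1_C, 2_B, 2_A]
Final order: [1_D, 1_C, 2_B, 2_A]
Equal keys:
  value 1: originally 1_C, 1_D; after sorting 1_D, 1_C -> order changed
  value 2: originally 2_A, 2_B; after sorting 2_B, 2_A -> order changed
Equal keys were reordered, so Heap Sort is not stable: heap construction and root-to-end swaps move elements without regard to the original order of equal keys. (One such input is enough; an unstable sort may happen to preserve order on other inputs, but it gives no guarantee.)
Answer: Not stable


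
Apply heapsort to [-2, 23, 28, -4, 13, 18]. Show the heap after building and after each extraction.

Build heap: [28, 23, 18, -4, 13, -2]
Extract 28: [23, 13, 18, -4, -2, 28]
Extract 23: [18, 13, -2, -4, 23, 28]
Extract 18: [13, -4, -2, 18, 23, 28]
Extract 13: [-2, -4, 13, 18, 23, 28]
Extract -2: [-4, -2, 13, 18, 23, 28]


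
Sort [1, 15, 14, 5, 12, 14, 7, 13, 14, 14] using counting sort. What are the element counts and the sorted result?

Count array: [0, 1, 0, 0, 0, 1, 0, 1, 0, 0, 0, 0, 1, 1, 4, 1]
(count[i] = number of elements equal to i)
Cumulative count: [0, 1, 1, 1, 1, 2, 2, 3, 3, 3, 3, 3, 4, 5, 9, 10]
Sorted: [1, 5, 7, 12, 13, 14, 14, 14, 14, 15]


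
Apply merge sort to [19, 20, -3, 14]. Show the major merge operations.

Divide and conquer:
  Merge [19] + [20] -> [19, 20]
  Merge [-3] + [14] -> [-3, 14]
  Merge [19, 20] + [-3, 14] -> [-3, 14, 19, 20]


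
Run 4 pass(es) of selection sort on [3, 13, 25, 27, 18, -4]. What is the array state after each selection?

Pass 1: Select minimum -4 at index 5, swap -> [-4, 13, 25, 27, 18, 3]
Pass 2: Select minimum 3 at index 5, swap -> [-4, 3, 25, 27, 18, 13]
Pass 3: Select minimum 13 at index 5, swap -> [-4, 3, 13, 27, 18, 25]
Pass 4: Select minimum 18 at index 4, swap -> [-4, 3, 13, 18, 27, 25]


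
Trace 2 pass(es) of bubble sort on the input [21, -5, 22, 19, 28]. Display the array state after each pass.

After pass 1: [-5, 21, 19, 22, 28] (2 swaps)
After pass 2: [-5, 19, 21, 22, 28] (1 swaps)
Total swaps: 3


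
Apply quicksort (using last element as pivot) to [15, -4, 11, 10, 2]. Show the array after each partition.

Partition 1: pivot=2 at index 1 -> [-4, 2, 11, 10, 15]
Partition 2: pivot=15 at index 4 -> [-4, 2, 11, 10, 15]
Partition 3: pivot=10 at index 2 -> [-4, 2, 10, 11, 15]


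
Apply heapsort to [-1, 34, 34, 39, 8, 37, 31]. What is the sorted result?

Build heap: [39, 34, 37, -1, 8, 34, 31]
Extract 39: [37, 34, 34, -1, 8, 31, 39]
Extract 37: [34, 31, 34, -1, 8, 37, 39]
Extract 34: [34, 31, 8, -1, 34, 37, 39]
Extract 34: [31, -1, 8, 34, 34, 37, 39]
Extract 31: [8, -1, 31, 34, 34, 37, 39]
Extract 8: [-1, 8, 31, 34, 34, 37, 39]


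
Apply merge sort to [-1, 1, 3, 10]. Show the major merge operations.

Divide and conquer:
  Merge [-1] + [1] -> [-1, 1]
  Merge [3] + [10] -> [3, 10]
  Merge [-1, 1] + [3, 10] -> [-1, 1, 3, 10]


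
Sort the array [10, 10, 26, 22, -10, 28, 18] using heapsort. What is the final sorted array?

Build heap: [28, 22, 26, 10, -10, 10, 18]
Extract 28: [26, 22, 18, 10, -10, 10, 28]
Extract 26: [22, 10, 18, 10, -10, 26, 28]
Extract 22: [18, 10, -10, 10, 22, 26, 28]
Extract 18: [10, 10, -10, 18, 22, 26, 28]
Extract 10: [10, -10, 10, 18, 22, 26, 28]
Extract 10: [-10, 10, 10, 18, 22, 26, 28]


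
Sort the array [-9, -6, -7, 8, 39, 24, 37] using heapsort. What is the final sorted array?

Build heap: [39, 8, 37, -9, -6, 24, -7]
Extract 39: [37, 8, 24, -9, -6, -7, 39]
Extract 37: [24, 8, -7, -9, -6, 37, 39]
Extract 24: [8, -6, -7, -9, 24, 37, 39]
Extract 8: [-6, -9, -7, 8, 24, 37, 39]
Extract -6: [-7, -9, -6, 8, 24, 37, 39]
Extract -7: [-9, -7, -6, 8, 24, 37, 39]


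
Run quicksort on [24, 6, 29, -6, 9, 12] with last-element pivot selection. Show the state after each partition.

Partition 1: pivot=12 at index 3 -> [6, -6, 9, 12, 29, 24]
Partition 2: pivot=9 at index 2 -> [6, -6, 9, 12, 29, 24]
Partition 3: pivot=-6 at index 0 -> [-6, 6, 9, 12, 29, 24]
Partition 4: pivot=24 at index 4 -> [-6, 6, 9, 12, 24, 29]


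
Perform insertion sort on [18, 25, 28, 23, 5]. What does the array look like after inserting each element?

First element 18 is already 'sorted'
Insert 25: shifted 0 elements -> [18, 25, 28, 23, 5]
Insert 28: shifted 0 elements -> [18, 25, 28, 23, 5]
Insert 23: shifted 2 elements -> [18, 23, 25, 28, 5]
Insert 5: shifted 4 elements -> [5, 18, 23, 25, 28]


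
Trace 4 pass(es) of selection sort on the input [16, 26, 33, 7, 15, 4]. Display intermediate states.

Pass 1: Select minimum 4 at index 5, swap -> [4, 26, 33, 7, 15, 16]
Pass 2: Select minimum 7 at index 3, swap -> [4, 7, 33, 26, 15, 16]
Pass 3: Select minimum 15 at index 4, swap -> [4, 7, 15, 26, 33, 16]
Pass 4: Select minimum 16 at index 5, swap -> [4, 7, 15, 16, 33, 26]


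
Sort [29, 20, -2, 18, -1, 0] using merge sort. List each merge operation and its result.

Divide and conquer:
  Merge [20] + [-2] -> [-2, 20]
  Merge [29] + [-2, 20] -> [-2, 20, 29]
  Merge [-1] + [0] -> [-1, 0]
  Merge [18] + [-1, 0] -> [-1, 0, 18]
  Merge [-2, 20, 29] + [-1, 0, 18] -> [-2, -1, 0, 18, 20, 29]


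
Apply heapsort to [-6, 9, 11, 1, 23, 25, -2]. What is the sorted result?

Build heap: [25, 23, 11, 1, 9, -6, -2]
Extract 25: [23, 9, 11, 1, -2, -6, 25]
Extract 23: [11, 9, -6, 1, -2, 23, 25]
Extract 11: [9, 1, -6, -2, 11, 23, 25]
Extract 9: [1, -2, -6, 9, 11, 23, 25]
Extract 1: [-2, -6, 1, 9, 11, 23, 25]
Extract -2: [-6, -2, 1, 9, 11, 23, 25]


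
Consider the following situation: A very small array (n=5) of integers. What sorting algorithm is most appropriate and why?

Best choice: Insertion sort
Reason: For tiny inputs the O(n^2) overhead is negligible and insertion sort has minimal constant factors


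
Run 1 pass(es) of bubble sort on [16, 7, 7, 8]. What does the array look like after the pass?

After pass 1: [7, 7, 8, 16] (3 swaps)
Total swaps: 3


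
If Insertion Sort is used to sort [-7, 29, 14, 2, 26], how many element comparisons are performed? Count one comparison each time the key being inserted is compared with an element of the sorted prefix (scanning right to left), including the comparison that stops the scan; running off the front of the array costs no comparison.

Insert 29: -7 <= 29 (stop) = 1 comparison(s) -> [-7, 29, 14, 2, 26]
Insert 14: 29 > 14 (shift), -7 <= 14 (stop) = 2 comparison(s) -> [-7, 14, 29, 2, 26]
Insert 2: 29 > 2 (shift), 14 > 2 (shift), -7 <= 2 (stop) = 3 comparison(s) -> [-7, 2, 14, 29, 26]
Insert 26: 29 > 26 (shift), 14 <= 26 (stop) = 2 comparison(s) -> [-7, 2, 14, 26, 29]
Total comparisons: 1 + 2 + 3 + 2 = 8


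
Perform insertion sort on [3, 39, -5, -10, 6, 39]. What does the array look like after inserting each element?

First element 3 is already 'sorted'
Insert 39: shifted 0 elements -> [3, 39, -5, -10, 6, 39]
Insert -5: shifted 2 elements -> [-5, 3, 39, -10, 6, 39]
Insert -10: shifted 3 elements -> [-10, -5, 3, 39, 6, 39]
Insert 6: shifted 1 elements -> [-10, -5, 3, 6, 39, 39]
Insert 39: shifted 0 elements -> [-10, -5, 3, 6, 39, 39]


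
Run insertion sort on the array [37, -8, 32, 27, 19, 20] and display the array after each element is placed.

First element 37 is already 'sorted'
Insert -8: shifted 1 elements -> [-8, 37, 32, 27, 19, 20]
Insert 32: shifted 1 elements -> [-8, 32, 37, 27, 19, 20]
Insert 27: shifted 2 elements -> [-8, 27, 32, 37, 19, 20]
Insert 19: shifted 3 elements -> [-8, 19, 27, 32, 37, 20]
Insert 20: shifted 3 elements -> [-8, 19, 20, 27, 32, 37]


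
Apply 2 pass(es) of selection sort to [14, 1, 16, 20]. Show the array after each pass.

Pass 1: Select minimum 1 at index 1, swap -> [1, 14, 16, 20]
Pass 2: Select minimum 14 at index 1, swap -> [1, 14, 16, 20]


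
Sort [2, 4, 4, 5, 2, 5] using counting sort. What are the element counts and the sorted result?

Count array: [0, 0, 2, 0, 2, 2]
(count[i] = number of elements equal to i)
Cumulative count: [0, 0, 2, 2, 4, 6]
Sorted: [2, 2, 4, 4, 5, 5]


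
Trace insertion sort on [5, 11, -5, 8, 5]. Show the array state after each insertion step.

First element 5 is already 'sorted'
Insert 11: shifted 0 elements -> [5, 11, -5, 8, 5]
Insert -5: shifted 2 elements -> [-5, 5, 11, 8, 5]
Insert 8: shifted 1 elements -> [-5, 5, 8, 11, 5]
Insert 5: shifted 2 elements -> [-5, 5, 5, 8, 11]


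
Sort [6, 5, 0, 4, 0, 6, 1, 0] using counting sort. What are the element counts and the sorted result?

Count array: [3, 1, 0, 0, 1, 1, 2]
(count[i] = number of elements equal to i)
Cumulative count: [3, 4, 4, 4, 5, 6, 8]
Sorted: [0, 0, 0, 1, 4, 5, 6, 6]


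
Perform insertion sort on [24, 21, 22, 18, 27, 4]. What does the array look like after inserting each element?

First element 24 is already 'sorted'
Insert 21: shifted 1 elements -> [21, 24, 22, 18, 27, 4]
Insert 22: shifted 1 elements -> [21, 22, 24, 18, 27, 4]
Insert 18: shifted 3 elements -> [18, 21, 22, 24, 27, 4]
Insert 27: shifted 0 elements -> [18, 21, 22, 24, 27, 4]
Insert 4: shifted 5 elements -> [4, 18, 21, 22, 24, 27]


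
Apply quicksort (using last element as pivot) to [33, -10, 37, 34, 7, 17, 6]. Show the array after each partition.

Partition 1: pivot=6 at index 1 -> [-10, 6, 37, 34, 7, 17, 33]
Partition 2: pivot=33 at index 4 -> [-10, 6, 7, 17, 33, 34, 37]
Partition 3: pivot=17 at index 3 -> [-10, 6, 7, 17, 33, 34, 37]
Partition 4: pivot=37 at index 6 -> [-10, 6, 7, 17, 33, 34, 37]


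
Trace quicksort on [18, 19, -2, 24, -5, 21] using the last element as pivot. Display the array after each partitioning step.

Partition 1: pivot=21 at index 4 -> [18, 19, -2, -5, 21, 24]
Partition 2: pivot=-5 at index 0 -> [-5, 19, -2, 18, 21, 24]
Partition 3: pivot=18 at index 2 -> [-5, -2, 18, 19, 21, 24]


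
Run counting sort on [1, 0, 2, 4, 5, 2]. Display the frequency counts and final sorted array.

Count array: [1, 1, 2, 0, 1, 1]
(count[i] = number of elements equal to i)
Cumulative count: [1, 2, 4, 4, 5, 6]
Sorted: [0, 1, 2, 2, 4, 5]


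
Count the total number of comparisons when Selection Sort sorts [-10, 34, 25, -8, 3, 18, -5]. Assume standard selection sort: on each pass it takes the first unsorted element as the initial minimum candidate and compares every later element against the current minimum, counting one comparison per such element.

Pass 1: scan indices 1..6 for the minimum = 6 comparison(s); min is -10, place at index 0 -> [-10, 34, 25, -8, 3, 18, -5]
Pass 2: scan indices 2..6 for the minimum = 5 comparison(s); min is -8, place at index 1 -> [-10, -8, 25, 34, 3, 18, -5]
Pass 3: scan indices 3..6 for the minimum = 4 comparison(s); min is -5, place at index 2 -> [-10, -8, -5, 34, 3, 18, 25]
Pass 4: scan indices 4..6 for the minimum = 3 comparison(s); min is 3, place at index 3 -> [-10, -8, -5, 3, 34, 18, 25]
Pass 5: scan indices 5..6 for the minimum = 2 comparison(s); min is 18, place at index 4 -> [-10, -8, -5, 3, 18, 34, 25]
Pass 6: scan indices 6..6 for the minimum = 1 comparison(s); min is 25, place at index 5 -> [-10, -8, -5, 3, 18, 25, 34]
Selection sort always scans the whole unsorted suffix, so the count is (n-1) + (n-2) + ... + 1 = n(n-1)/2 = 7*6/2 = 21 regardless of the input order.
Total comparisons: 6 + 5 + 4 + 3 + 2 + 1 = 21


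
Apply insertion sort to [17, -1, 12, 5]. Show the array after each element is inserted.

First element 17 is already 'sorted'
Insert -1: shifted 1 elements -> [-1, 17, 12, 5]
Insert 12: shifted 1 elements -> [-1, 12, 17, 5]
Insert 5: shifted 2 elements -> [-1, 5, 12, 17]


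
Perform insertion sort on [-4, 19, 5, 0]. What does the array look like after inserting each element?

First element -4 is already 'sorted'
Insert 19: shifted 0 elements -> [-4, 19, 5, 0]
Insert 5: shifted 1 elements -> [-4, 5, 19, 0]
Insert 0: shifted 2 elements -> [-4, 0, 5, 19]


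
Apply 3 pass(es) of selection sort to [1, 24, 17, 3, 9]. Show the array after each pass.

Pass 1: Select minimum 1 at index 0, swap -> [1, 24, 17, 3, 9]
Pass 2: Select minimum 3 at index 3, swap -> [1, 3, 17, 24, 9]
Pass 3: Select minimum 9 at index 4, swap -> [1, 3, 9, 24, 17]


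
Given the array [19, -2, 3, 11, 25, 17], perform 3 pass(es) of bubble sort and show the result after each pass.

After pass 1: [-2, 3, 11, 19, 17, 25] (4 swaps)
After pass 2: [-2, 3, 11, 17, 19, 25] (1 swaps)
After pass 3: [-2, 3, 11, 17, 19, 25] (0 swaps)
Total swaps: 5


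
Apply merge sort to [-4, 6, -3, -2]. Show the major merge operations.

Divide and conquer:
  Merge [-4] + [6] -> [-4, 6]
  Merge [-3] + [-2] -> [-3, -2]
  Merge [-4, 6] + [-3, -2] -> [-4, -3, -2, 6]


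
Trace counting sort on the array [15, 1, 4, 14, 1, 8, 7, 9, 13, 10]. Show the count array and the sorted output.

Count array: [0, 2, 0, 0, 1, 0, 0, 1, 1, 1, 1, 0, 0, 1, 1, 1]
(count[i] = number of elements equal to i)
Cumulative count: [0, 2, 2, 2, 3, 3, 3, 4, 5, 6, 7, 7, 7, 8, 9, 10]
Sorted: [1, 1, 4, 7, 8, 9, 10, 13, 14, 15]


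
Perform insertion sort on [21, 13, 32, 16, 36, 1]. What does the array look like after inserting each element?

First element 21 is already 'sorted'
Insert 13: shifted 1 elements -> [13, 21, 32, 16, 36, 1]
Insert 32: shifted 0 elements -> [13, 21, 32, 16, 36, 1]
Insert 16: shifted 2 elements -> [13, 16, 21, 32, 36, 1]
Insert 36: shifted 0 elements -> [13, 16, 21, 32, 36, 1]
Insert 1: shifted 5 elements -> [1, 13, 16, 21, 32, 36]


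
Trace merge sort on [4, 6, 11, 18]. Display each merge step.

Divide and conquer:
  Merge [4] + [6] -> [4, 6]
  Merge [11] + [18] -> [11, 18]
  Merge [4, 6] + [11, 18] -> [4, 6, 11, 18]


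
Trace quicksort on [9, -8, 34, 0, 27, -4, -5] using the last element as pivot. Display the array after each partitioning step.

Partition 1: pivot=-5 at index 1 -> [-8, -5, 34, 0, 27, -4, 9]
Partition 2: pivot=9 at index 4 -> [-8, -5, 0, -4, 9, 34, 27]
Partition 3: pivot=-4 at index 2 -> [-8, -5, -4, 0, 9, 34, 27]
Partition 4: pivot=27 at index 5 -> [-8, -5, -4, 0, 9, 27, 34]


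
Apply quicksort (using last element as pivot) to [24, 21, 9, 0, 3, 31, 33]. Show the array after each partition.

Partition 1: pivot=33 at index 6 -> [24, 21, 9, 0, 3, 31, 33]
Partition 2: pivot=31 at index 5 -> [24, 21, 9, 0, 3, 31, 33]
Partition 3: pivot=3 at index 1 -> [0, 3, 9, 24, 21, 31, 33]
Partition 4: pivot=21 at index 3 -> [0, 3, 9, 21, 24, 31, 33]


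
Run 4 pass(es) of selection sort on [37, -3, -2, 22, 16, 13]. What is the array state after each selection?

Pass 1: Select minimum -3 at index 1, swap -> [-3, 37, -2, 22, 16, 13]
Pass 2: Select minimum -2 at index 2, swap -> [-3, -2, 37, 22, 16, 13]
Pass 3: Select minimum 13 at index 5, swap -> [-3, -2, 13, 22, 16, 37]
Pass 4: Select minimum 16 at index 4, swap -> [-3, -2, 13, 16, 22, 37]


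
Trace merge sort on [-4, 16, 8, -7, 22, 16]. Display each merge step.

Divide and conquer:
  Merge [16] + [8] -> [8, 16]
  Merge [-4] + [8, 16] -> [-4, 8, 16]
  Merge [22] + [16] -> [16, 22]
  Merge [-7] + [16, 22] -> [-7, 16, 22]
  Merge [-4, 8, 16] + [-7, 16, 22] -> [-7, -4, 8, 16, 16, 22]


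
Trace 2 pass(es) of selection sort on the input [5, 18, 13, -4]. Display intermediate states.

Pass 1: Select minimum -4 at index 3, swap -> [-4, 18, 13, 5]
Pass 2: Select minimum 5 at index 3, swap -> [-4, 5, 13, 18]


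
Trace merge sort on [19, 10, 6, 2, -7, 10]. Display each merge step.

Divide and conquer:
  Merge [10] + [6] -> [6, 10]
  Merge [19] + [6, 10] -> [6, 10, 19]
  Merge [-7] + [10] -> [-7, 10]
  Merge [2] + [-7, 10] -> [-7, 2, 10]
  Merge [6, 10, 19] + [-7, 2, 10] -> [-7, 2, 6, 10, 10, 19]


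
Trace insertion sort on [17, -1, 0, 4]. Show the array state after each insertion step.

First element 17 is already 'sorted'
Insert -1: shifted 1 elements -> [-1, 17, 0, 4]
Insert 0: shifted 1 elements -> [-1, 0, 17, 4]
Insert 4: shifted 1 elements -> [-1, 0, 4, 17]


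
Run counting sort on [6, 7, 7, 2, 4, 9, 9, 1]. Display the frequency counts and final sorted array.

Count array: [0, 1, 1, 0, 1, 0, 1, 2, 0, 2]
(count[i] = number of elements equal to i)
Cumulative count: [0, 1, 2, 2, 3, 3, 4, 6, 6, 8]
Sorted: [1, 2, 4, 6, 7, 7, 9, 9]


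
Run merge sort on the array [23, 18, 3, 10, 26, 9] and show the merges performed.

Divide and conquer:
  Merge [18] + [3] -> [3, 18]
  Merge [23] + [3, 18] -> [3, 18, 23]
  Merge [26] + [9] -> [9, 26]
  Merge [10] + [9, 26] -> [9, 10, 26]
  Merge [3, 18, 23] + [9, 10, 26] -> [3, 9, 10, 18, 23, 26]


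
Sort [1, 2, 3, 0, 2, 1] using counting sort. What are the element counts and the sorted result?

Count array: [1, 2, 2, 1]
(count[i] = number of elements equal to i)
Cumulative count: [1, 3, 5, 6]
Sorted: [0, 1, 1, 2, 2, 3]


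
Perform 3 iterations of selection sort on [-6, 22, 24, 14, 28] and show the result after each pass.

Pass 1: Select minimum -6 at index 0, swap -> [-6, 22, 24, 14, 28]
Pass 2: Select minimum 14 at index 3, swap -> [-6, 14, 24, 22, 28]
Pass 3: Select minimum 22 at index 3, swap -> [-6, 14, 22, 24, 28]


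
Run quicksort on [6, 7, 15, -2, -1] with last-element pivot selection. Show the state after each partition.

Partition 1: pivot=-1 at index 1 -> [-2, -1, 15, 6, 7]
Partition 2: pivot=7 at index 3 -> [-2, -1, 6, 7, 15]


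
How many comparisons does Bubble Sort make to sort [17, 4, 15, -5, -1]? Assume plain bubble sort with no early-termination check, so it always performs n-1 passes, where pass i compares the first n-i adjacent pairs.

Pass 1: compare adjacent pairs (0,1)..(3,4) = 4 comparison(s), 4 swap(s) -> [4, 15, -5, -1, 17]
Pass 2: compare adjacent pairs (0,1)..(2,3) = 3 comparison(s), 2 swap(s) -> [4, -5, -1, 15, 17]
Pass 3: compare adjacent pairs (0,1)..(1,2) = 2 comparison(s), 2 swap(s) -> [-5, -1, 4, 15, 17]
Pass 4: compare adjacent pairs (0,1)..(0,1) = 1 comparison(s), 0 swap(s) -> [-5, -1, 4, 15, 17]
Total comparisons: 4 + 3 + 2 + 1 = 10


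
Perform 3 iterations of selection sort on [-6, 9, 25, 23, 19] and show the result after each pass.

Pass 1: Select minimum -6 at index 0, swap -> [-6, 9, 25, 23, 19]
Pass 2: Select minimum 9 at index 1, swap -> [-6, 9, 25, 23, 19]
Pass 3: Select minimum 19 at index 4, swap -> [-6, 9, 19, 23, 25]


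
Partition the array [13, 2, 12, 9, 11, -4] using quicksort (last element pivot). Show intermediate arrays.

Partition 1: pivot=-4 at index 0 -> [-4, 2, 12, 9, 11, 13]
Partition 2: pivot=13 at index 5 -> [-4, 2, 12, 9, 11, 13]
Partition 3: pivot=11 at index 3 -> [-4, 2, 9, 11, 12, 13]
Partition 4: pivot=9 at index 2 -> [-4, 2, 9, 11, 12, 13]


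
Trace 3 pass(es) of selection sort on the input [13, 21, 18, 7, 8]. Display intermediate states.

Pass 1: Select minimum 7 at index 3, swap -> [7, 21, 18, 13, 8]
Pass 2: Select minimum 8 at index 4, swap -> [7, 8, 18, 13, 21]
Pass 3: Select minimum 13 at index 3, swap -> [7, 8, 13, 18, 21]


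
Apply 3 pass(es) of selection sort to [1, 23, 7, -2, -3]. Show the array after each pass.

Pass 1: Select minimum -3 at index 4, swap -> [-3, 23, 7, -2, 1]
Pass 2: Select minimum -2 at index 3, swap -> [-3, -2, 7, 23, 1]
Pass 3: Select minimum 1 at index 4, swap -> [-3, -2, 1, 23, 7]


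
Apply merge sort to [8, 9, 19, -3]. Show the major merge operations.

Divide and conquer:
  Merge [8] + [9] -> [8, 9]
  Merge [19] + [-3] -> [-3, 19]
  Merge [8, 9] + [-3, 19] -> [-3, 8, 9, 19]


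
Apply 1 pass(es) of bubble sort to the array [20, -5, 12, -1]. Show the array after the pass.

After pass 1: [-5, 12, -1, 20] (3 swaps)
Total swaps: 3


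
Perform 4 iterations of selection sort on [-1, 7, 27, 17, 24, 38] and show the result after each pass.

Pass 1: Select minimum -1 at index 0, swap -> [-1, 7, 27, 17, 24, 38]
Pass 2: Select minimum 7 at index 1, swap -> [-1, 7, 27, 17, 24, 38]
Pass 3: Select minimum 17 at index 3, swap -> [-1, 7, 17, 27, 24, 38]
Pass 4: Select minimum 24 at index 4, swap -> [-1, 7, 17, 24, 27, 38]


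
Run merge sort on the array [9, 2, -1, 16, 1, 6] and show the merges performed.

Divide and conquer:
  Merge [2] + [-1] -> [-1, 2]
  Merge [9] + [-1, 2] -> [-1, 2, 9]
  Merge [1] + [6] -> [1, 6]
  Merge [16] + [1, 6] -> [1, 6, 16]
  Merge [-1, 2, 9] + [1, 6, 16] -> [-1, 1, 2, 6, 9, 16]


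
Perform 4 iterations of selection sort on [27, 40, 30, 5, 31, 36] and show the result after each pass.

Pass 1: Select minimum 5 at index 3, swap -> [5, 40, 30, 27, 31, 36]
Pass 2: Select minimum 27 at index 3, swap -> [5, 27, 30, 40, 31, 36]
Pass 3: Select minimum 30 at index 2, swap -> [5, 27, 30, 40, 31, 36]
Pass 4: Select minimum 31 at index 4, swap -> [5, 27, 30, 31, 40, 36]


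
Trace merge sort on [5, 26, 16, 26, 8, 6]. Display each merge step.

Divide and conquer:
  Merge [26] + [16] -> [16, 26]
  Merge [5] + [16, 26] -> [5, 16, 26]
  Merge [8] + [6] -> [6, 8]
  Merge [26] + [6, 8] -> [6, 8, 26]
  Merge [5, 16, 26] + [6, 8, 26] -> [5, 6, 8, 16, 26, 26]


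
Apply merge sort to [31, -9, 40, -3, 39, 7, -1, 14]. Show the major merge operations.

Divide and conquer:
  Merge [31] + [-9] -> [-9, 31]
  Merge [40] + [-3] -> [-3, 40]
  Merge [-9, 31] + [-3, 40] -> [-9, -3, 31, 40]
  Merge [39] + [7] -> [7, 39]
  Merge [-1] + [14] -> [-1, 14]
  Merge [7, 39] + [-1, 14] -> [-1, 7, 14, 39]
  Merge [-9, -3, 31, 40] + [-1, 7, 14, 39] -> [-9, -3, -1, 7, 14, 31, 39, 40]


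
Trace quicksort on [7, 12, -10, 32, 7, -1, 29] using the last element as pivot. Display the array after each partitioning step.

Partition 1: pivot=29 at index 5 -> [7, 12, -10, 7, -1, 29, 32]
Partition 2: pivot=-1 at index 1 -> [-10, -1, 7, 7, 12, 29, 32]
Partition 3: pivot=12 at index 4 -> [-10, -1, 7, 7, 12, 29, 32]
Partition 4: pivot=7 at index 3 -> [-10, -1, 7, 7, 12, 29, 32]


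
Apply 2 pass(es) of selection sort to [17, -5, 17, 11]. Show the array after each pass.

Pass 1: Select minimum -5 at index 1, swap -> [-5, 17, 17, 11]
Pass 2: Select minimum 11 at index 3, swap -> [-5, 11, 17, 17]


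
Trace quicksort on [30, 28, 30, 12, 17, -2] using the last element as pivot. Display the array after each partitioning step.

Partition 1: pivot=-2 at index 0 -> [-2, 28, 30, 12, 17, 30]
Partition 2: pivot=30 at index 5 -> [-2, 28, 30, 12, 17, 30]
Partition 3: pivot=17 at index 2 -> [-2, 12, 17, 28, 30, 30]
Partition 4: pivot=30 at index 4 -> [-2, 12, 17, 28, 30, 30]


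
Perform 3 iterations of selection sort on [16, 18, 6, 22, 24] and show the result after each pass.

Pass 1: Select minimum 6 at index 2, swap -> [6, 18, 16, 22, 24]
Pass 2: Select minimum 16 at index 2, swap -> [6, 16, 18, 22, 24]
Pass 3: Select minimum 18 at index 2, swap -> [6, 16, 18, 22, 24]


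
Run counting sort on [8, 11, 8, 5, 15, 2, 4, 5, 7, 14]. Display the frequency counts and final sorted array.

Count array: [0, 0, 1, 0, 1, 2, 0, 1, 2, 0, 0, 1, 0, 0, 1, 1]
(count[i] = number of elements equal to i)
Cumulative count: [0, 0, 1, 1, 2, 4, 4, 5, 7, 7, 7, 8, 8, 8, 9, 10]
Sorted: [2, 4, 5, 5, 7, 8, 8, 11, 14, 15]


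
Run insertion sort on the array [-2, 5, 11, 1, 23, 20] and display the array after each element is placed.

First element -2 is already 'sorted'
Insert 5: shifted 0 elements -> [-2, 5, 11, 1, 23, 20]
Insert 11: shifted 0 elements -> [-2, 5, 11, 1, 23, 20]
Insert 1: shifted 2 elements -> [-2, 1, 5, 11, 23, 20]
Insert 23: shifted 0 elements -> [-2, 1, 5, 11, 23, 20]
Insert 20: shifted 1 elements -> [-2, 1, 5, 11, 20, 23]


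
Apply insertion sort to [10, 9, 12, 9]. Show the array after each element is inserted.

First element 10 is already 'sorted'
Insert 9: shifted 1 elements -> [9, 10, 12, 9]
Insert 12: shifted 0 elements -> [9, 10, 12, 9]
Insert 9: shifted 2 elements -> [9, 9, 10, 12]


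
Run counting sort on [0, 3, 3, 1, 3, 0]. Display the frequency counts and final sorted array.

Count array: [2, 1, 0, 3]
(count[i] = number of elements equal to i)
Cumulative count: [2, 3, 3, 6]
Sorted: [0, 0, 1, 3, 3, 3]


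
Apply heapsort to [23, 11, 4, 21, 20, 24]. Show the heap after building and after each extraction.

Build heap: [24, 21, 23, 11, 20, 4]
Extract 24: [23, 21, 4, 11, 20, 24]
Extract 23: [21, 20, 4, 11, 23, 24]
Extract 21: [20, 11, 4, 21, 23, 24]
Extract 20: [11, 4, 20, 21, 23, 24]
Extract 11: [4, 11, 20, 21, 23, 24]


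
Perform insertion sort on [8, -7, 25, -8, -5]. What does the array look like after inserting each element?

First element 8 is already 'sorted'
Insert -7: shifted 1 elements -> [-7, 8, 25, -8, -5]
Insert 25: shifted 0 elements -> [-7, 8, 25, -8, -5]
Insert -8: shifted 3 elements -> [-8, -7, 8, 25, -5]
Insert -5: shifted 2 elements -> [-8, -7, -5, 8, 25]


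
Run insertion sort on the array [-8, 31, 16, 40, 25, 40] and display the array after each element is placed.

First element -8 is already 'sorted'
Insert 31: shifted 0 elements -> [-8, 31, 16, 40, 25, 40]
Insert 16: shifted 1 elements -> [-8, 16, 31, 40, 25, 40]
Insert 40: shifted 0 elements -> [-8, 16, 31, 40, 25, 40]
Insert 25: shifted 2 elements -> [-8, 16, 25, 31, 40, 40]
Insert 40: shifted 0 elements -> [-8, 16, 25, 31, 40, 40]


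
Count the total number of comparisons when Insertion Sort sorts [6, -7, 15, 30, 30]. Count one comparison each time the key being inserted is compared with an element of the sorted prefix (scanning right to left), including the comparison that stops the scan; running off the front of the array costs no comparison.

Insert -7: 6 > -7 (shift), reached front = 1 comparison(s) -> [-7, 6, 15, 30, 30]
Insert 15: 6 <= 15 (stop) = 1 comparison(s) -> [-7, 6, 15, 30, 30]
Insert 30: 15 <= 30 (stop) = 1 comparison(s) -> [-7, 6, 15, 30, 30]
Insert 30: 30 <= 30 (stop) = 1 comparison(s) -> [-7, 6, 15, 30, 30]
Total comparisons: 1 + 1 + 1 + 1 = 4


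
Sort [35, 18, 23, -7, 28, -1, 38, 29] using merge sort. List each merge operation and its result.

Divide and conquer:
  Merge [35] + [18] -> [18, 35]
  Merge [23] + [-7] -> [-7, 23]
  Merge [18, 35] + [-7, 23] -> [-7, 18, 23, 35]
  Merge [28] + [-1] -> [-1, 28]
  Merge [38] + [29] -> [29, 38]
  Merge [-1, 28] + [29, 38] -> [-1, 28, 29, 38]
  Merge [-7, 18, 23, 35] + [-1, 28, 29, 38] -> [-7, -1, 18, 23, 28, 29, 35, 38]


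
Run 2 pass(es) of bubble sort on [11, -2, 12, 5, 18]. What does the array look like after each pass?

After pass 1: [-2, 11, 5, 12, 18] (2 swaps)
After pass 2: [-2, 5, 11, 12, 18] (1 swaps)
Total swaps: 3


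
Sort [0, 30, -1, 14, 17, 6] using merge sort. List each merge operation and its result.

Divide and conquer:
  Merge [30] + [-1] -> [-1, 30]
  Merge [0] + [-1, 30] -> [-1, 0, 30]
  Merge [17] + [6] -> [6, 17]
  Merge [14] + [6, 17] -> [6, 14, 17]
  Merge [-1, 0, 30] + [6, 14, 17] -> [-1, 0, 6, 14, 17, 30]


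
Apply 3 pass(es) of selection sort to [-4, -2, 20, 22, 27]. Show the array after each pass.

Pass 1: Select minimum -4 at index 0, swap -> [-4, -2, 20, 22, 27]
Pass 2: Select minimum -2 at index 1, swap -> [-4, -2, 20, 22, 27]
Pass 3: Select minimum 20 at index 2, swap -> [-4, -2, 20, 22, 27]


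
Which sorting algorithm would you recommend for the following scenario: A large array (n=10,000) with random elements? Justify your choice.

Best choice: Quicksort or Mergesort
Reason: Both have O(n log n) average case; quicksort has lower constant factors


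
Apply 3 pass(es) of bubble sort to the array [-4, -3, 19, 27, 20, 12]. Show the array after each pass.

After pass 1: [-4, -3, 19, 20, 12, 27] (2 swaps)
After pass 2: [-4, -3, 19, 12, 20, 27] (1 swaps)
After pass 3: [-4, -3, 12, 19, 20, 27] (1 swaps)
Total swaps: 4


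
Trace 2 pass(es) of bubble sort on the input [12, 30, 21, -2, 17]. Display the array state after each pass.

After pass 1: [12, 21, -2, 17, 30] (3 swaps)
After pass 2: [12, -2, 17, 21, 30] (2 swaps)
Total swaps: 5


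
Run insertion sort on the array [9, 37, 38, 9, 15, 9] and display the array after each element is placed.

First element 9 is already 'sorted'
Insert 37: shifted 0 elements -> [9, 37, 38, 9, 15, 9]
Insert 38: shifted 0 elements -> [9, 37, 38, 9, 15, 9]
Insert 9: shifted 2 elements -> [9, 9, 37, 38, 15, 9]
Insert 15: shifted 2 elements -> [9, 9, 15, 37, 38, 9]
Insert 9: shifted 3 elements -> [9, 9, 9, 15, 37, 38]


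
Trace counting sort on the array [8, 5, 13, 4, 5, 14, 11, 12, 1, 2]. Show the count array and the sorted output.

Count array: [0, 1, 1, 0, 1, 2, 0, 0, 1, 0, 0, 1, 1, 1, 1]
(count[i] = number of elements equal to i)
Cumulative count: [0, 1, 2, 2, 3, 5, 5, 5, 6, 6, 6, 7, 8, 9, 10]
Sorted: [1, 2, 4, 5, 5, 8, 11, 12, 13, 14]


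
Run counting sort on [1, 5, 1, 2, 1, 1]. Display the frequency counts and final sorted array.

Count array: [0, 4, 1, 0, 0, 1]
(count[i] = number of elements equal to i)
Cumulative count: [0, 4, 5, 5, 5, 6]
Sorted: [1, 1, 1, 1, 2, 5]


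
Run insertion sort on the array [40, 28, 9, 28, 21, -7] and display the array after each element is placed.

First element 40 is already 'sorted'
Insert 28: shifted 1 elements -> [28, 40, 9, 28, 21, -7]
Insert 9: shifted 2 elements -> [9, 28, 40, 28, 21, -7]
Insert 28: shifted 1 elements -> [9, 28, 28, 40, 21, -7]
Insert 21: shifted 3 elements -> [9, 21, 28, 28, 40, -7]
Insert -7: shifted 5 elements -> [-7, 9, 21, 28, 28, 40]


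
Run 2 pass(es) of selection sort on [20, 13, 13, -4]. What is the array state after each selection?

Pass 1: Select minimum -4 at index 3, swap -> [-4, 13, 13, 20]
Pass 2: Select minimum 13 at index 1, swap -> [-4, 13, 13, 20]


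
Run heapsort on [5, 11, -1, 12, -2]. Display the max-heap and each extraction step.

Build heap: [12, 11, -1, 5, -2]
Extract 12: [11, 5, -1, -2, 12]
Extract 11: [5, -2, -1, 11, 12]
Extract 5: [-1, -2, 5, 11, 12]
Extract -1: [-2, -1, 5, 11, 12]


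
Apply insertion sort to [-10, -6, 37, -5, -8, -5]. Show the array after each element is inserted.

First element -10 is already 'sorted'
Insert -6: shifted 0 elements -> [-10, -6, 37, -5, -8, -5]
Insert 37: shifted 0 elements -> [-10, -6, 37, -5, -8, -5]
Insert -5: shifted 1 elements -> [-10, -6, -5, 37, -8, -5]
Insert -8: shifted 3 elements -> [-10, -8, -6, -5, 37, -5]
Insert -5: shifted 1 elements -> [-10, -8, -6, -5, -5, 37]


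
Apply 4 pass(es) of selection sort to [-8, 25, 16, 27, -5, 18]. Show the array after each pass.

Pass 1: Select minimum -8 at index 0, swap -> [-8, 25, 16, 27, -5, 18]
Pass 2: Select minimum -5 at index 4, swap -> [-8, -5, 16, 27, 25, 18]
Pass 3: Select minimum 16 at index 2, swap -> [-8, -5, 16, 27, 25, 18]
Pass 4: Select minimum 18 at index 5, swap -> [-8, -5, 16, 18, 25, 27]


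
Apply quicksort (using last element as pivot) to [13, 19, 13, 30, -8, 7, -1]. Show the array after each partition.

Partition 1: pivot=-1 at index 1 -> [-8, -1, 13, 30, 13, 7, 19]
Partition 2: pivot=19 at index 5 -> [-8, -1, 13, 13, 7, 19, 30]
Partition 3: pivot=7 at index 2 -> [-8, -1, 7, 13, 13, 19, 30]
Partition 4: pivot=13 at index 4 -> [-8, -1, 7, 13, 13, 19, 30]


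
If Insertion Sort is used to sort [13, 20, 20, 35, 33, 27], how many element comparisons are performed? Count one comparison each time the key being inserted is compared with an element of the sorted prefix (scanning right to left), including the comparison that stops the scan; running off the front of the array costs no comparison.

Insert 20: 13 <= 20 (stop) = 1 comparison(s) -> [13, 20, 20, 35, 33, 27]
Insert 20: 20 <= 20 (stop) = 1 comparison(s) -> [13, 20, 20, 35, 33, 27]
Insert 35: 20 <= 35 (stop) = 1 comparison(s) -> [13, 20, 20, 35, 33, 27]
Insert 33: 35 > 33 (shift), 20 <= 33 (stop) = 2 comparison(s) -> [13, 20, 20, 33, 35, 27]
Insert 27: 35 > 27 (shift), 33 > 27 (shift), 20 <= 27 (stop) = 3 comparison(s) -> [13, 20, 20, 27, 33, 35]
Total comparisons: 1 + 1 + 1 + 2 + 3 = 8


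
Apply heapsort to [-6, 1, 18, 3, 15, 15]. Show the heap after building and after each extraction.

Build heap: [18, 15, 15, 3, 1, -6]
Extract 18: [15, 3, 15, -6, 1, 18]
Extract 15: [15, 3, 1, -6, 15, 18]
Extract 15: [3, -6, 1, 15, 15, 18]
Extract 3: [1, -6, 3, 15, 15, 18]
Extract 1: [-6, 1, 3, 15, 15, 18]


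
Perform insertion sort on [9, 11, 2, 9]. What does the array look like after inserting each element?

First element 9 is already 'sorted'
Insert 11: shifted 0 elements -> [9, 11, 2, 9]
Insert 2: shifted 2 elements -> [2, 9, 11, 9]
Insert 9: shifted 1 elements -> [2, 9, 9, 11]


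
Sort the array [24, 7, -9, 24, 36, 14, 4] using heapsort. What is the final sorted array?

Build heap: [36, 24, 14, 24, 7, -9, 4]
Extract 36: [24, 24, 14, 4, 7, -9, 36]
Extract 24: [24, 7, 14, 4, -9, 24, 36]
Extract 24: [14, 7, -9, 4, 24, 24, 36]
Extract 14: [7, 4, -9, 14, 24, 24, 36]
Extract 7: [4, -9, 7, 14, 24, 24, 36]
Extract 4: [-9, 4, 7, 14, 24, 24, 36]


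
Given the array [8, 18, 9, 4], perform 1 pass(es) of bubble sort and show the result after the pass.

After pass 1: [8, 9, 4, 18] (2 swaps)
Total swaps: 2


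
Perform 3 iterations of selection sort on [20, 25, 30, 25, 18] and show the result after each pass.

Pass 1: Select minimum 18 at index 4, swap -> [18, 25, 30, 25, 20]
Pass 2: Select minimum 20 at index 4, swap -> [18, 20, 30, 25, 25]
Pass 3: Select minimum 25 at index 3, swap -> [18, 20, 25, 30, 25]


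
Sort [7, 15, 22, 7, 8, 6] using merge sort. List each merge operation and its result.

Divide and conquer:
  Merge [15] + [22] -> [15, 22]
  Merge [7] + [15, 22] -> [7, 15, 22]
  Merge [8] + [6] -> [6, 8]
  Merge [7] + [6, 8] -> [6, 7, 8]
  Merge [7, 15, 22] + [6, 7, 8] -> [6, 7, 7, 8, 15, 22]


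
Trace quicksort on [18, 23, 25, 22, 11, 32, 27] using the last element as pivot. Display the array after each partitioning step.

Partition 1: pivot=27 at index 5 -> [18, 23, 25, 22, 11, 27, 32]
Partition 2: pivot=11 at index 0 -> [11, 23, 25, 22, 18, 27, 32]
Partition 3: pivot=18 at index 1 -> [11, 18, 25, 22, 23, 27, 32]
Partition 4: pivot=23 at index 3 -> [11, 18, 22, 23, 25, 27, 32]


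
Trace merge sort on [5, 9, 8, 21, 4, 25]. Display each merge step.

Divide and conquer:
  Merge [9] + [8] -> [8, 9]
  Merge [5] + [8, 9] -> [5, 8, 9]
  Merge [4] + [25] -> [4, 25]
  Merge [21] + [4, 25] -> [4, 21, 25]
  Merge [5, 8, 9] + [4, 21, 25] -> [4, 5, 8, 9, 21, 25]


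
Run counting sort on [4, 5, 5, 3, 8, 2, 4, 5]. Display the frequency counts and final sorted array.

Count array: [0, 0, 1, 1, 2, 3, 0, 0, 1]
(count[i] = number of elements equal to i)
Cumulative count: [0, 0, 1, 2, 4, 7, 7, 7, 8]
Sorted: [2, 3, 4, 4, 5, 5, 5, 8]


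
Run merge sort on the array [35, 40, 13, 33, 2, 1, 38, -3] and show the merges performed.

Divide and conquer:
  Merge [35] + [40] -> [35, 40]
  Merge [13] + [33] -> [13, 33]
  Merge [35, 40] + [13, 33] -> [13, 33, 35, 40]
  Merge [2] + [1] -> [1, 2]
  Merge [38] + [-3] -> [-3, 38]
  Merge [1, 2] + [-3, 38] -> [-3, 1, 2, 38]
  Merge [13, 33, 35, 40] + [-3, 1, 2, 38] -> [-3, 1, 2, 13, 33, 35, 38, 40]


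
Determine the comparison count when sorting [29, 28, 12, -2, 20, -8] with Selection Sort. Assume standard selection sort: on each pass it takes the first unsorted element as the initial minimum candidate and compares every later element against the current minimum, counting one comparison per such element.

Pass 1: scan indices 1..5 for the minimum = 5 comparison(s); min is -8, place at index 0 -> [-8, 28, 12, -2, 20, 29]
Pass 2: scan indices 2..5 for the minimum = 4 comparison(s); min is -2, place at index 1 -> [-8, -2, 12, 28, 20, 29]
Pass 3: scan indices 3..5 for the minimum = 3 comparison(s); min is 12, place at index 2 -> [-8, -2, 12, 28, 20, 29]
Pass 4: scan indices 4..5 for the minimum = 2 comparison(s); min is 20, place at index 3 -> [-8, -2, 12, 20, 28, 29]
Pass 5: scan indices 5..5 for the minimum = 1 comparison(s); min is 28, place at index 4 -> [-8, -2, 12, 20, 28, 29]
Selection sort always scans the whole unsorted suffix, so the count is (n-1) + (n-2) + ... + 1 = n(n-1)/2 = 6*5/2 = 15 regardless of the input order.
Total comparisons: 5 + 4 + 3 + 2 + 1 = 15


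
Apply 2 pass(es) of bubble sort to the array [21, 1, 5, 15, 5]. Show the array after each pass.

After pass 1: [1, 5, 15, 5, 21] (4 swaps)
After pass 2: [1, 5, 5, 15, 21] (1 swaps)
Total swaps: 5


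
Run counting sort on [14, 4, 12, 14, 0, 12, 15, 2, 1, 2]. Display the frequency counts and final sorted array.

Count array: [1, 1, 2, 0, 1, 0, 0, 0, 0, 0, 0, 0, 2, 0, 2, 1]
(count[i] = number of elements equal to i)
Cumulative count: [1, 2, 4, 4, 5, 5, 5, 5, 5, 5, 5, 5, 7, 7, 9, 10]
Sorted: [0, 1, 2, 2, 4, 12, 12, 14, 14, 15]


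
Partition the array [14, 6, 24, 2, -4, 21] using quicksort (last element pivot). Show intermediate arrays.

Partition 1: pivot=21 at index 4 -> [14, 6, 2, -4, 21, 24]
Partition 2: pivot=-4 at index 0 -> [-4, 6, 2, 14, 21, 24]
Partition 3: pivot=14 at index 3 -> [-4, 6, 2, 14, 21, 24]
Partition 4: pivot=2 at index 1 -> [-4, 2, 6, 14, 21, 24]
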